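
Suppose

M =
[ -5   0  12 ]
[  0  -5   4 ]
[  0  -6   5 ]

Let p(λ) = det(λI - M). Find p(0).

p(0) = det(0·I − M) = det(−M) = (−1)^3·det(M).
det(M) = 5, so p(0) = -5.

-5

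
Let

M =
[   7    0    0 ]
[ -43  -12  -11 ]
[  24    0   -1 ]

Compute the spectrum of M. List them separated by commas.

-12, -1, 7

Set up det(rI - M) = 0.
Cofactor expansion gives p(r) = r^3 + 6r^2 - 79r - 84.
Since p(-1) = 0, r = -1 is a root.
Factor out (r + 1): p(r) = (r + 1)·(r^2 + 5r - 84).
The quadratic factors as (r + 12)·(r - 7).
Eigenvalues: -12, -1, 7.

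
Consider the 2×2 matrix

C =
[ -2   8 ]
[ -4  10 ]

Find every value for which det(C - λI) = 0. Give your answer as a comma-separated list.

det(C - lambda·I) = (-2 - lambda)(10 - lambda) - (8)·(-4) = lambda^2 - 8·lambda + 12.
This factors as (lambda - 2)·(lambda - 6) = 0.
Eigenvalues: 2, 6.

2, 6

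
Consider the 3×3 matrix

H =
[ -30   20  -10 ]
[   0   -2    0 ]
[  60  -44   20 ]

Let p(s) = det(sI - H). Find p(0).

0

p(0) = det(0·I − H) = det(−H) = (−1)^3·det(H).
det(H) = 0, so p(0) = 0.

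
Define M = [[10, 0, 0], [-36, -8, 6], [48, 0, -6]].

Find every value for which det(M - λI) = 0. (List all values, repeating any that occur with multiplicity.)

Set up det(μI - M) = 0.
Expanding along the first row, p(μ) = μ^3 + 4μ^2 - 92μ - 480.
Try μ = -6: p(-6) = 0, so -6 is a root.
Dividing by (μ + 6) leaves μ^2 - 2μ - 80.
The quadratic factors as (μ + 8)·(μ - 10).
Eigenvalues: -8, -6, 10.

-8, -6, 10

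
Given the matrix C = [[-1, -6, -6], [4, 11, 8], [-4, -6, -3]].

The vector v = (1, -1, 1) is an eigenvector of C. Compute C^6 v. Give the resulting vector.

(1, -1, 1)

First find the eigenvalue: Cv = (-1, 1, -1) = -1·(1, -1, 1), so λ = -1.
Then C^6 v = λ^6·v = (-1)^6·(1, -1, 1) = 1·(1, -1, 1) = (1, -1, 1).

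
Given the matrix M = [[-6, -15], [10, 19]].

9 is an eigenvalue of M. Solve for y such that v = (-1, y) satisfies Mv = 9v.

1

We need (M - 9I)v = 0.
M - 9I = [[-15, -15], [10, 10]].
Row 1: (-15)·-1 + (-15)·y = 0
Row 2: (10)·-1 + (10)·y = 0
Solving gives y = 1.
Check: M·(-1, 1) = (-9, 9) = 9·(-1, 1).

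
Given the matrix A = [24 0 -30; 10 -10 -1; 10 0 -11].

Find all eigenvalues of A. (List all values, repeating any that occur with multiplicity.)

The characteristic polynomial is p(λ) = det(λI - A).
Expanding along the first row, p(λ) = λ^3 - 3λ^2 - 94λ + 360.
Since p(9) = 0, λ = 9 is a root.
Factor out (λ - 9): p(λ) = (λ - 9)·(λ^2 + 6λ - 40).
The quadratic factors as (λ + 10)·(λ - 4).
Eigenvalues: -10, 4, 9.

-10, 4, 9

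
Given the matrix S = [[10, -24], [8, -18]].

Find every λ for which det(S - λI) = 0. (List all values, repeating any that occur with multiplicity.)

det(S - λI) = (10 - λ)(-18 - λ) - (-24)·(8) = λ^2 + 8λ + 12.
This factors as (λ + 6)·(λ + 2) = 0.
Eigenvalues: -6, -2.

-6, -2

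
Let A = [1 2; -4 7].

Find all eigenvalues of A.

3, 5

det(A - tI) = (1 - t)(7 - t) - (2)·(-4) = t^2 - 8t + 15.
This factors as (t - 3)·(t - 5) = 0.
Eigenvalues: 3, 5.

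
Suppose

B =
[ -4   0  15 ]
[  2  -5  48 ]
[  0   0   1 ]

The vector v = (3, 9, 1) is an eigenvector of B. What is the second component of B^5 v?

First find the eigenvalue: Bv = (3, 9, 1) = 1·(3, 9, 1), so λ = 1.
Then B^5 v = λ^5·v = 1^5·(3, 9, 1) = 1·(3, 9, 1) = (3, 9, 1).

9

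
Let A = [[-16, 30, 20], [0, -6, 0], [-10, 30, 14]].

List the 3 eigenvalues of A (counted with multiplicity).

The characteristic polynomial is p(s) = det(sI - A).
Expanding the 3×3 determinant: p(s) = s^3 + 8s^2 - 12s - 144.
Try s = 4: p(4) = 0, so 4 is a root.
Factor out (s - 4): p(s) = (s - 4)·(s^2 + 12s + 36).
The quadratic factor is (s + 6)^2.
Eigenvalues: -6, -6, 4.

-6, -6, 4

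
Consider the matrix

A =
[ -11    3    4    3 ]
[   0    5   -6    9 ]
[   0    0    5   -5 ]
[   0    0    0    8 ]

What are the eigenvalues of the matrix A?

A is upper triangular, so its eigenvalues are the diagonal entries.
Diagonal: -11, 5, 5, 8.

-11, 5, 5, 8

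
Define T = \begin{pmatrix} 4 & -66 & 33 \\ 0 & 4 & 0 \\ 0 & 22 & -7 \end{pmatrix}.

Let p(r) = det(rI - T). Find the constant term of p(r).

p(r) = r^3 - r^2 - 40r + 112.
The constant term is 112.

112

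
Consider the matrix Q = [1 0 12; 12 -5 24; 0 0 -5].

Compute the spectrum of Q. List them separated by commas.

Compute the characteristic polynomial p(lambda) = det(lambda·I - Q).
Expanding the 3×3 determinant: p(lambda) = lambda^3 + 9·lambda^2 + 15·lambda - 25.
Rational-root test: lambda = -5 gives p(-5) = 0.
Dividing by (lambda + 5) leaves lambda^2 + 4·lambda - 5.
The quadratic factors as (lambda + 5)·(lambda - 1).
Eigenvalues: -5, -5, 1.

-5, -5, 1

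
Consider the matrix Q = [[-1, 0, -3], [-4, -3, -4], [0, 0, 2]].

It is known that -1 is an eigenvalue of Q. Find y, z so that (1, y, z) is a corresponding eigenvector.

-2, 0

We need (Q + 1I)v = 0.
Q + 1I = [[0, 0, -3], [-4, -2, -4], [0, 0, 3]].
Row 1: (0)·1 + (0)·y + (-3)·z = 0
Row 2: (-4)·1 + (-2)·y + (-4)·z = 0
Row 3: (0)·1 + (0)·y + (3)·z = 0
Solving gives y = -2, z = 0.
Check: Q·(1, -2, 0) = (-1, 2, 0) = -1·(1, -2, 0).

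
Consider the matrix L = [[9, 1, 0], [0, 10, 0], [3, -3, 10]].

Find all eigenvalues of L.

9, 10, 10

Compute the characteristic polynomial p(r) = det(rI - L).
Expanding along the first row, p(r) = r^3 - 29r^2 + 280r - 900.
Try r = 9: p(9) = 0, so 9 is a root.
Dividing by (r - 9) leaves r^2 - 20r + 100.
The quadratic factor is (r - 10)^2.
Eigenvalues: 9, 10, 10.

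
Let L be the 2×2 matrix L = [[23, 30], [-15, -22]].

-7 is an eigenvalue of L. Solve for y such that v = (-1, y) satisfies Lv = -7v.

We need (L + 7I)v = 0.
L + 7I = [[30, 30], [-15, -15]].
Row 1: (30)·-1 + (30)·y = 0
Row 2: (-15)·-1 + (-15)·y = 0
Solving gives y = 1.
Check: L·(-1, 1) = (7, -7) = -7·(-1, 1).

1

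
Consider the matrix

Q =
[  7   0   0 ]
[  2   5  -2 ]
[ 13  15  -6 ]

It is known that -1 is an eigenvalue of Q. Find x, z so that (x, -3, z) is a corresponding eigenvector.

We need (Q + 1I)v = 0.
Q + 1I = [[8, 0, 0], [2, 6, -2], [13, 15, -5]].
Row 1: (8)·x + (0)·-3 + (0)·z = 0
Row 2: (2)·x + (6)·-3 + (-2)·z = 0
Row 3: (13)·x + (15)·-3 + (-5)·z = 0
Solving gives x = 0, z = -9.
Check: Q·(0, -3, -9) = (0, 3, 9) = -1·(0, -3, -9).

0, -9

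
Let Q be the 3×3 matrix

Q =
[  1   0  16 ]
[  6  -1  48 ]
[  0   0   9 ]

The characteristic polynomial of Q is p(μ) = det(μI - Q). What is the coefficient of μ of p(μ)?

p(μ) = μ^3 - 9μ^2 - μ + 9.
The coefficient of μ is -1.

-1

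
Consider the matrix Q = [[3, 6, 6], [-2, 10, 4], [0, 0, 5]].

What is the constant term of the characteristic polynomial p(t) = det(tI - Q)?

-210

p(0) = det(0·I − Q) = det(−Q) = (−1)^3·det(Q).
det(Q) = 210, so p(0) = -210.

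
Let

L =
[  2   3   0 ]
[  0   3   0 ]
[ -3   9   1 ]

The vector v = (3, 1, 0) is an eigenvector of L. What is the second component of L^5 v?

243

First find the eigenvalue: Lv = (9, 3, 0) = 3·(3, 1, 0), so λ = 3.
Then L^5 v = λ^5·v = 3^5·(3, 1, 0) = 243·(3, 1, 0) = (729, 243, 0).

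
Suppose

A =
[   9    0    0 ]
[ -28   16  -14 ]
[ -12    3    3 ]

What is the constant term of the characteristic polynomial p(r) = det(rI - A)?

-810

p(0) = det(0·I − A) = det(−A) = (−1)^3·det(A).
det(A) = 810, so p(0) = -810.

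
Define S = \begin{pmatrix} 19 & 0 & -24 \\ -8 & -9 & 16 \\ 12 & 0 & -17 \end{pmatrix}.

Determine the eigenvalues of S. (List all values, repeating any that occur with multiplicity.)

The characteristic polynomial is p(λ) = det(λI - S).
Cofactor expansion gives p(λ) = λ^3 + 7λ^2 - 53λ - 315.
Rational-root test: λ = -9 gives p(-9) = 0.
Dividing by (λ + 9) leaves λ^2 - 2λ - 35.
The quadratic factors as (λ + 5)·(λ - 7).
Eigenvalues: -9, -5, 7.

-9, -5, 7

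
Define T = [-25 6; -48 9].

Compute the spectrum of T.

det(T - rI) = (-25 - r)(9 - r) - (6)·(-48) = r^2 + 16r + 63.
This factors as (r + 9)·(r + 7) = 0.
Eigenvalues: -9, -7.

-9, -7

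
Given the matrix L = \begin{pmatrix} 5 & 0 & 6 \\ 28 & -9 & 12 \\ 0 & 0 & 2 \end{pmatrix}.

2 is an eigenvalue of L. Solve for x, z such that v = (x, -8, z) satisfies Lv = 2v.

-4, 2

We need (L - 2I)v = 0.
L - 2I = [[3, 0, 6], [28, -11, 12], [0, 0, 0]].
Row 1: (3)·x + (0)·-8 + (6)·z = 0
Row 2: (28)·x + (-11)·-8 + (12)·z = 0
Row 3: (0)·x + (0)·-8 + (0)·z = 0
Solving gives x = -4, z = 2.
Check: L·(-4, -8, 2) = (-8, -16, 4) = 2·(-4, -8, 2).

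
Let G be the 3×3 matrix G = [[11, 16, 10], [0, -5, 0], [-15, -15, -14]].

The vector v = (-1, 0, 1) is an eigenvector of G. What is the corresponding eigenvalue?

Compute Gv: G·(-1, 0, 1) = (-1, 0, 1).
Since Gv = λv, compare component 1: -1 = λ·-1, so λ = 1.

1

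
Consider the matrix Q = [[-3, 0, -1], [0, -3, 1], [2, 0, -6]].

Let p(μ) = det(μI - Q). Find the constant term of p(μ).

60

p(μ) = μ^3 + 12μ^2 + 47μ + 60.
The constant term is 60.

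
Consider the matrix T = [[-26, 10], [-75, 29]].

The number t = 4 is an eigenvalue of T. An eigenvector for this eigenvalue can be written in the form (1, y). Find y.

3

We need (T - 4I)v = 0.
T - 4I = [[-30, 10], [-75, 25]].
Row 1: (-30)·1 + (10)·y = 0
Row 2: (-75)·1 + (25)·y = 0
Solving gives y = 3.
Check: T·(1, 3) = (4, 12) = 4·(1, 3).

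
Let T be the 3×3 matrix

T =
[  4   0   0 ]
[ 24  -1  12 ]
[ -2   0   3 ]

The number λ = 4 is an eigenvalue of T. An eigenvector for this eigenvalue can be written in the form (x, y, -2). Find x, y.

1, 0

We need (T - 4I)v = 0.
T - 4I = [[0, 0, 0], [24, -5, 12], [-2, 0, -1]].
Row 1: (0)·x + (0)·y + (0)·-2 = 0
Row 2: (24)·x + (-5)·y + (12)·-2 = 0
Row 3: (-2)·x + (0)·y + (-1)·-2 = 0
Solving gives x = 1, y = 0.
Check: T·(1, 0, -2) = (4, 0, -8) = 4·(1, 0, -2).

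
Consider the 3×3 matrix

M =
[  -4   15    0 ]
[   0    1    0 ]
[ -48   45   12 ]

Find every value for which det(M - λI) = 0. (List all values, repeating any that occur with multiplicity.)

Set up det(sI - M) = 0.
Cofactor expansion gives p(s) = s^3 - 9s^2 - 40s + 48.
Rational-root test: s = 1 gives p(1) = 0.
Dividing by (s - 1) leaves s^2 - 8s - 48.
The quadratic factors as (s + 4)·(s - 12).
Eigenvalues: -4, 1, 12.

-4, 1, 12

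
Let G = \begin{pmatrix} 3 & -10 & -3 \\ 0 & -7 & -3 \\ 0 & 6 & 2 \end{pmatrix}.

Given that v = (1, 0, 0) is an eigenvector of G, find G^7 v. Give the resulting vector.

First find the eigenvalue: Gv = (3, 0, 0) = 3·(1, 0, 0), so λ = 3.
Then G^7 v = λ^7·v = 3^7·(1, 0, 0) = 2187·(1, 0, 0) = (2187, 0, 0).

(2187, 0, 0)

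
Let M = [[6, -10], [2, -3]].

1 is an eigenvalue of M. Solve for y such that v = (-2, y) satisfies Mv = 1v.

We need (M - 1I)v = 0.
M - 1I = [[5, -10], [2, -4]].
Row 1: (5)·-2 + (-10)·y = 0
Row 2: (2)·-2 + (-4)·y = 0
Solving gives y = -1.
Check: M·(-2, -1) = (-2, -1) = 1·(-2, -1).

-1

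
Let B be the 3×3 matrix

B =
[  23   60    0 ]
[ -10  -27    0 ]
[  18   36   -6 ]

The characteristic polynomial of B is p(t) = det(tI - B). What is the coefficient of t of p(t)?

p(t) = t^3 + 10t^2 + 3t - 126.
The coefficient of t is 3.

3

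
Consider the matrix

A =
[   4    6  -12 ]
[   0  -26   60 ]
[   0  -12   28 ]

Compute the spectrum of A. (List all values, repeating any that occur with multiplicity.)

-2, 4, 4

The characteristic polynomial is p(t) = det(tI - A).
Expanding the 3×3 determinant: p(t) = t^3 - 6t^2 + 32.
Try t = -2: p(-2) = 0, so -2 is a root.
Factor out (t + 2): p(t) = (t + 2)·(t^2 - 8t + 16).
The quadratic factor is (t - 4)^2.
Eigenvalues: -2, 4, 4.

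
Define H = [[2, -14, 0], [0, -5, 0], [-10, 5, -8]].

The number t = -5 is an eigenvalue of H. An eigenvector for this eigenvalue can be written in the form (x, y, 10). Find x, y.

-4, -2

We need (H + 5I)v = 0.
H + 5I = [[7, -14, 0], [0, 0, 0], [-10, 5, -3]].
Row 1: (7)·x + (-14)·y + (0)·10 = 0
Row 2: (0)·x + (0)·y + (0)·10 = 0
Row 3: (-10)·x + (5)·y + (-3)·10 = 0
Solving gives x = -4, y = -2.
Check: H·(-4, -2, 10) = (20, 10, -50) = -5·(-4, -2, 10).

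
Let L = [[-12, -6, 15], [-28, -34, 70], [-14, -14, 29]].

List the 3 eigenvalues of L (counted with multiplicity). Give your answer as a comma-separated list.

The characteristic polynomial is p(μ) = det(μI - L).
Cofactor expansion gives p(μ) = μ^3 + 17μ^2 + 96μ + 180.
Rational-root test: μ = -5 gives p(-5) = 0.
Dividing by (μ + 5) leaves μ^2 + 12μ + 36.
The quadratic factor is (μ + 6)^2.
Eigenvalues: -6, -6, -5.

-6, -6, -5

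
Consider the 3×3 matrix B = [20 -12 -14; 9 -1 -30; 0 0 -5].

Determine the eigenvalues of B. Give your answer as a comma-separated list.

-5, 8, 11

Compute the characteristic polynomial p(r) = det(rI - B).
Expanding the 3×3 determinant: p(r) = r^3 - 14r^2 - 7r + 440.
Since p(8) = 0, r = 8 is a root.
Factor out (r - 8): p(r) = (r - 8)·(r^2 - 6r - 55).
The quadratic factors as (r + 5)·(r - 11).
Eigenvalues: -5, 8, 11.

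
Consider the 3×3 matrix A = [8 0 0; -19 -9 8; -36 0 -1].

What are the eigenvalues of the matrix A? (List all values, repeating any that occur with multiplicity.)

-9, -1, 8

Compute the characteristic polynomial p(lambda) = det(lambda·I - A).
Expanding the 3×3 determinant: p(lambda) = lambda^3 + 2·lambda^2 - 71·lambda - 72.
Since p(-1) = 0, lambda = -1 is a root.
Dividing by (lambda + 1) leaves lambda^2 + lambda - 72.
The quadratic factors as (lambda + 9)·(lambda - 8).
Eigenvalues: -9, -1, 8.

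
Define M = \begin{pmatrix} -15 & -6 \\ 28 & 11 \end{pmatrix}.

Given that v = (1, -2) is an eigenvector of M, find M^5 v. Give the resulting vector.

(-243, 486)

First find the eigenvalue: Mv = (-3, 6) = -3·(1, -2), so λ = -3.
Then M^5 v = λ^5·v = (-3)^5·(1, -2) = -243·(1, -2) = (-243, 486).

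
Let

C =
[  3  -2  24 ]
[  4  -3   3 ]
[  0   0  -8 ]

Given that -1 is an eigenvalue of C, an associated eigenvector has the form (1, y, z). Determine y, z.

We need (C + 1I)v = 0.
C + 1I = [[4, -2, 24], [4, -2, 3], [0, 0, -7]].
Row 1: (4)·1 + (-2)·y + (24)·z = 0
Row 2: (4)·1 + (-2)·y + (3)·z = 0
Row 3: (0)·1 + (0)·y + (-7)·z = 0
Solving gives y = 2, z = 0.
Check: C·(1, 2, 0) = (-1, -2, 0) = -1·(1, 2, 0).

2, 0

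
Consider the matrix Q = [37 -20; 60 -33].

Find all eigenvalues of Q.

det(Q - rI) = (37 - r)(-33 - r) - (-20)·(60) = r^2 - 4r - 21.
This factors as (r + 3)·(r - 7) = 0.
Eigenvalues: -3, 7.

-3, 7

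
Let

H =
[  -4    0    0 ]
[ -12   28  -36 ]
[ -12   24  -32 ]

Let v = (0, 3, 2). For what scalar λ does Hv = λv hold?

Compute Hv: H·(0, 3, 2) = (0, 12, 8).
Since Hv = λv, compare component 2: 12 = λ·3, so λ = 4.

4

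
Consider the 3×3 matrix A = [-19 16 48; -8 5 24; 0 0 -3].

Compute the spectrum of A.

-11, -3, -3

Compute the characteristic polynomial p(λ) = det(λI - A).
Expanding along the first row, p(λ) = λ^3 + 17λ^2 + 75λ + 99.
Rational-root test: λ = -11 gives p(-11) = 0.
Dividing by (λ + 11) leaves λ^2 + 6λ + 9.
The quadratic factor is (λ + 3)^2.
Eigenvalues: -11, -3, -3.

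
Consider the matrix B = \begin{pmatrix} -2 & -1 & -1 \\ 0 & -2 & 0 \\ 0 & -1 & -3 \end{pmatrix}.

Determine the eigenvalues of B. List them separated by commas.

-3, -2, -2

Compute the characteristic polynomial p(λ) = det(λI - B).
Expanding along the first row, p(λ) = λ^3 + 7λ^2 + 16λ + 12.
Try λ = -3: p(-3) = 0, so -3 is a root.
Dividing by (λ + 3) leaves λ^2 + 4λ + 4.
The quadratic factor is (λ + 2)^2.
Eigenvalues: -3, -2, -2.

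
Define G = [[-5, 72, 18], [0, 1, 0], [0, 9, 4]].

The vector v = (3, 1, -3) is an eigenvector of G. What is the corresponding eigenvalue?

1

Compute Gv: G·(3, 1, -3) = (3, 1, -3).
Since Gv = λv, compare component 1: 3 = λ·3, so λ = 1.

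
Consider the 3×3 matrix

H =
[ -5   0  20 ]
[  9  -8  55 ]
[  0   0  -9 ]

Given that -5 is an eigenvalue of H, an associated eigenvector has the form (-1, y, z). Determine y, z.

-3, 0

We need (H + 5I)v = 0.
H + 5I = [[0, 0, 20], [9, -3, 55], [0, 0, -4]].
Row 1: (0)·-1 + (0)·y + (20)·z = 0
Row 2: (9)·-1 + (-3)·y + (55)·z = 0
Row 3: (0)·-1 + (0)·y + (-4)·z = 0
Solving gives y = -3, z = 0.
Check: H·(-1, -3, 0) = (5, 15, 0) = -5·(-1, -3, 0).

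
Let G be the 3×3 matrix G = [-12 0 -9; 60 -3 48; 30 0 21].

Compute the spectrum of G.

Compute the characteristic polynomial p(s) = det(sI - G).
Expanding along the first row, p(s) = s^3 - 6s^2 - 9s + 54.
Since p(3) = 0, s = 3 is a root.
Dividing by (s - 3) leaves s^2 - 3s - 18.
The quadratic factors as (s + 3)·(s - 6).
Eigenvalues: -3, 3, 6.

-3, 3, 6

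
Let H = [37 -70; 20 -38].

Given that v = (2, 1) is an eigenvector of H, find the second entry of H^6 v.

First find the eigenvalue: Hv = (4, 2) = 2·(2, 1), so λ = 2.
Then H^6 v = λ^6·v = 2^6·(2, 1) = 64·(2, 1) = (128, 64).

64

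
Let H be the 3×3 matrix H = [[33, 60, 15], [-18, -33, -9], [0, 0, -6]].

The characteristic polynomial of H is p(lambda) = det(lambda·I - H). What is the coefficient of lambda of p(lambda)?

-9

p(lambda) = lambda^3 + 6·lambda^2 - 9·lambda - 54.
The coefficient of lambda is -9.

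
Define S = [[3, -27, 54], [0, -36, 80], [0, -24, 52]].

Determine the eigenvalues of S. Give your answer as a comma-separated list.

3, 4, 12

Set up det(tI - S) = 0.
Expanding the 3×3 determinant: p(t) = t^3 - 19t^2 + 96t - 144.
Try t = 3: p(3) = 0, so 3 is a root.
Factor out (t - 3): p(t) = (t - 3)·(t^2 - 16t + 48).
The quadratic factors as (t - 4)·(t - 12).
Eigenvalues: 3, 4, 12.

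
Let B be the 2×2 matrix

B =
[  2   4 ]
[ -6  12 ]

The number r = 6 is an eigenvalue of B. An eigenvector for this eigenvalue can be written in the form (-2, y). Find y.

-2

We need (B - 6I)v = 0.
B - 6I = [[-4, 4], [-6, 6]].
Row 1: (-4)·-2 + (4)·y = 0
Row 2: (-6)·-2 + (6)·y = 0
Solving gives y = -2.
Check: B·(-2, -2) = (-12, -12) = 6·(-2, -2).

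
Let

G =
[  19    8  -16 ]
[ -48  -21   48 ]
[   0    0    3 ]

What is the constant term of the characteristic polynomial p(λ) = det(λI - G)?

p(0) = det(0·I − G) = det(−G) = (−1)^3·det(G).
det(G) = -45, so p(0) = 45.

45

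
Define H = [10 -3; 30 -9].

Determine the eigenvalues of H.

0, 1

det(H - sI) = (10 - s)(-9 - s) - (-3)·(30) = s^2 - s.
This factors as s·(s - 1) = 0.
Eigenvalues: 0, 1.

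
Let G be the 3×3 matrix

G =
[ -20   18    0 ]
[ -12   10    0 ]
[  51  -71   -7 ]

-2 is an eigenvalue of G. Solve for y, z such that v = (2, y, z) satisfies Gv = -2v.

2, -8

We need (G + 2I)v = 0.
G + 2I = [[-18, 18, 0], [-12, 12, 0], [51, -71, -5]].
Row 1: (-18)·2 + (18)·y + (0)·z = 0
Row 2: (-12)·2 + (12)·y + (0)·z = 0
Row 3: (51)·2 + (-71)·y + (-5)·z = 0
Solving gives y = 2, z = -8.
Check: G·(2, 2, -8) = (-4, -4, 16) = -2·(2, 2, -8).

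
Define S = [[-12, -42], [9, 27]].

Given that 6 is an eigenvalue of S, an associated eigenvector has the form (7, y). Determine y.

-3

We need (S - 6I)v = 0.
S - 6I = [[-18, -42], [9, 21]].
Row 1: (-18)·7 + (-42)·y = 0
Row 2: (9)·7 + (21)·y = 0
Solving gives y = -3.
Check: S·(7, -3) = (42, -18) = 6·(7, -3).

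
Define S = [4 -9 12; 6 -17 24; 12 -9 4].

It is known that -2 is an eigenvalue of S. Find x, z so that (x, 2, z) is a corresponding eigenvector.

We need (S + 2I)v = 0.
S + 2I = [[6, -9, 12], [6, -15, 24], [12, -9, 6]].
Row 1: (6)·x + (-9)·2 + (12)·z = 0
Row 2: (6)·x + (-15)·2 + (24)·z = 0
Row 3: (12)·x + (-9)·2 + (6)·z = 0
Solving gives x = 1, z = 1.
Check: S·(1, 2, 1) = (-2, -4, -2) = -2·(1, 2, 1).

1, 1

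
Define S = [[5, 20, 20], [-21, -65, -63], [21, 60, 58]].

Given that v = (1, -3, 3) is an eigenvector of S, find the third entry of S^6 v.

46875

First find the eigenvalue: Sv = (5, -15, 15) = 5·(1, -3, 3), so λ = 5.
Then S^6 v = λ^6·v = 5^6·(1, -3, 3) = 15625·(1, -3, 3) = (15625, -46875, 46875).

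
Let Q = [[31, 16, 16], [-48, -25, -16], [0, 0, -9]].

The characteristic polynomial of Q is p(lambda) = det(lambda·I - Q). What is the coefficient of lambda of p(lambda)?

-61

p(lambda) = lambda^3 + 3·lambda^2 - 61·lambda - 63.
The coefficient of lambda is -61.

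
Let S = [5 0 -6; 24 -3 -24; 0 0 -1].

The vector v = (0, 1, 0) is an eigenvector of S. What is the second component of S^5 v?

-243

First find the eigenvalue: Sv = (0, -3, 0) = -3·(0, 1, 0), so λ = -3.
Then S^5 v = λ^5·v = (-3)^5·(0, 1, 0) = -243·(0, 1, 0) = (0, -243, 0).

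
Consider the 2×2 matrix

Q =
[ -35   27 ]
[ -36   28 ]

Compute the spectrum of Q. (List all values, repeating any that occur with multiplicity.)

-8, 1

det(Q - lambda·I) = (-35 - lambda)(28 - lambda) - (27)·(-36) = lambda^2 + 7·lambda - 8.
This factors as (lambda + 8)·(lambda - 1) = 0.
Eigenvalues: -8, 1.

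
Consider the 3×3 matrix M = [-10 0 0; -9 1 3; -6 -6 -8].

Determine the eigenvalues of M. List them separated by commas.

-10, -5, -2

Set up det(lambda·I - M) = 0.
Cofactor expansion gives p(lambda) = lambda^3 + 17·lambda^2 + 80·lambda + 100.
Since p(-2) = 0, lambda = -2 is a root.
Factor out (lambda + 2): p(lambda) = (lambda + 2)·(lambda^2 + 15·lambda + 50).
The quadratic factors as (lambda + 10)·(lambda + 5).
Eigenvalues: -10, -5, -2.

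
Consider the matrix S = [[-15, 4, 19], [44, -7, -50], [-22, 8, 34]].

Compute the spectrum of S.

-4, 7, 9

The characteristic polynomial is p(μ) = det(μI - S).
Expanding along the first row, p(μ) = μ^3 - 12μ^2 - μ + 252.
Rational-root test: μ = -4 gives p(-4) = 0.
Factor out (μ + 4): p(μ) = (μ + 4)·(μ^2 - 16μ + 63).
The quadratic factors as (μ - 7)·(μ - 9).
Eigenvalues: -4, 7, 9.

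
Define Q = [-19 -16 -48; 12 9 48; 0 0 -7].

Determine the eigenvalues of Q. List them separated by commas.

-7, -7, -3

Set up det(tI - Q) = 0.
Expanding the 3×3 determinant: p(t) = t^3 + 17t^2 + 91t + 147.
Rational-root test: t = -3 gives p(-3) = 0.
Factor out (t + 3): p(t) = (t + 3)·(t^2 + 14t + 49).
The quadratic factor is (t + 7)^2.
Eigenvalues: -7, -7, -3.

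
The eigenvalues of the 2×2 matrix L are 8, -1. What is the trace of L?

trace(L) is the sum of the eigenvalues: (8) + (-1) = 7.

7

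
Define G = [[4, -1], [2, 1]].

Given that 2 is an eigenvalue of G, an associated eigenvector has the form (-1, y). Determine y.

We need (G - 2I)v = 0.
G - 2I = [[2, -1], [2, -1]].
Row 1: (2)·-1 + (-1)·y = 0
Row 2: (2)·-1 + (-1)·y = 0
Solving gives y = -2.
Check: G·(-1, -2) = (-2, -4) = 2·(-1, -2).

-2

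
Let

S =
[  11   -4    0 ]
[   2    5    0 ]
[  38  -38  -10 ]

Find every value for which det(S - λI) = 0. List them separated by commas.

Set up det(lambda·I - S) = 0.
Cofactor expansion gives p(lambda) = lambda^3 - 6·lambda^2 - 97·lambda + 630.
Rational-root test: lambda = 7 gives p(7) = 0.
Dividing by (lambda - 7) leaves lambda^2 + lambda - 90.
The quadratic factors as (lambda + 10)·(lambda - 9).
Eigenvalues: -10, 7, 9.

-10, 7, 9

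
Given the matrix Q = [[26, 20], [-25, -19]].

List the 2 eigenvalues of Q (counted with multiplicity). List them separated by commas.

1, 6

det(Q - λI) = (26 - λ)(-19 - λ) - (20)·(-25) = λ^2 - 7λ + 6.
This factors as (λ - 1)·(λ - 6) = 0.
Eigenvalues: 1, 6.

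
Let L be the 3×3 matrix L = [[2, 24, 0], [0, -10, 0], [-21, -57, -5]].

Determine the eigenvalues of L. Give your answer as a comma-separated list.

Set up det(λI - L) = 0.
Expanding the 3×3 determinant: p(λ) = λ^3 + 13λ^2 + 20λ - 100.
Try λ = 2: p(2) = 0, so 2 is a root.
Dividing by (λ - 2) leaves λ^2 + 15λ + 50.
The quadratic factors as (λ + 10)·(λ + 5).
Eigenvalues: -10, -5, 2.

-10, -5, 2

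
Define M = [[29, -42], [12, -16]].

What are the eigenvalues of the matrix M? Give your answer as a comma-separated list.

5, 8

det(M - rI) = (29 - r)(-16 - r) - (-42)·(12) = r^2 - 13r + 40.
This factors as (r - 5)·(r - 8) = 0.
Eigenvalues: 5, 8.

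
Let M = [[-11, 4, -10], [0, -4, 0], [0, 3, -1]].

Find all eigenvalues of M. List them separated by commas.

Compute the characteristic polynomial p(lambda) = det(lambda·I - M).
Expanding along the first row, p(lambda) = lambda^3 + 16·lambda^2 + 59·lambda + 44.
Try lambda = -4: p(-4) = 0, so -4 is a root.
Factor out (lambda + 4): p(lambda) = (lambda + 4)·(lambda^2 + 12·lambda + 11).
The quadratic factors as (lambda + 11)·(lambda + 1).
Eigenvalues: -11, -4, -1.

-11, -4, -1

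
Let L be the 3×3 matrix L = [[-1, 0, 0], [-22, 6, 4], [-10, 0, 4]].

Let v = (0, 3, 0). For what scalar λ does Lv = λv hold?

Compute Lv: L·(0, 3, 0) = (0, 18, 0).
Since Lv = λv, compare component 2: 18 = λ·3, so λ = 6.

6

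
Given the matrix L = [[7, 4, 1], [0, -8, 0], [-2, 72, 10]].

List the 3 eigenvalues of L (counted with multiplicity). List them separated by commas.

-8, 8, 9

Set up det(sI - L) = 0.
Expanding along the first row, p(s) = s^3 - 9s^2 - 64s + 576.
Rational-root test: s = 9 gives p(9) = 0.
Factor out (s - 9): p(s) = (s - 9)·(s^2 - 64).
The quadratic factors as (s + 8)·(s - 8).
Eigenvalues: -8, 8, 9.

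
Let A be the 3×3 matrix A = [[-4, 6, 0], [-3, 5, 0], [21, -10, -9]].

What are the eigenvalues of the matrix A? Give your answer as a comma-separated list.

-9, -1, 2

Set up det(tI - A) = 0.
Cofactor expansion gives p(t) = t^3 + 8t^2 - 11t - 18.
Try t = 2: p(2) = 0, so 2 is a root.
Dividing by (t - 2) leaves t^2 + 10t + 9.
The quadratic factors as (t + 9)·(t + 1).
Eigenvalues: -9, -1, 2.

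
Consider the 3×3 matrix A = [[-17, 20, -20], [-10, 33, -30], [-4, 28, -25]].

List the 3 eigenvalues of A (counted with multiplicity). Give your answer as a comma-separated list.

-7, -5, 3

Set up det(sI - A) = 0.
Cofactor expansion gives p(s) = s^3 + 9s^2 - s - 105.
Try s = 3: p(3) = 0, so 3 is a root.
Dividing by (s - 3) leaves s^2 + 12s + 35.
The quadratic factors as (s + 7)·(s + 5).
Eigenvalues: -7, -5, 3.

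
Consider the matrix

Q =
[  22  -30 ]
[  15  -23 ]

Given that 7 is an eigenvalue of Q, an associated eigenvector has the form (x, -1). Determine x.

-2

We need (Q - 7I)v = 0.
Q - 7I = [[15, -30], [15, -30]].
Row 1: (15)·x + (-30)·-1 = 0
Row 2: (15)·x + (-30)·-1 = 0
Solving gives x = -2.
Check: Q·(-2, -1) = (-14, -7) = 7·(-2, -1).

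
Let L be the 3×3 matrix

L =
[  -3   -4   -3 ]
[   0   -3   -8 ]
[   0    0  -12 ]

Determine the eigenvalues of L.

L is upper triangular, so its eigenvalues are the diagonal entries.
Diagonal: -3, -3, -12.

-12, -3, -3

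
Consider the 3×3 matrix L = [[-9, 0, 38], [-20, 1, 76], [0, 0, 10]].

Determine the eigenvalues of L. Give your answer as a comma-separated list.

The characteristic polynomial is p(r) = det(rI - L).
Expanding the 3×3 determinant: p(r) = r^3 - 2r^2 - 89r + 90.
Since p(1) = 0, r = 1 is a root.
Factor out (r - 1): p(r) = (r - 1)·(r^2 - r - 90).
The quadratic factors as (r + 9)·(r - 10).
Eigenvalues: -9, 1, 10.

-9, 1, 10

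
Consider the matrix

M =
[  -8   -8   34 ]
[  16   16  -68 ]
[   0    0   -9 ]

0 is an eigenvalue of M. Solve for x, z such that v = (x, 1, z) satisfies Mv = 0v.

We need (M)v = 0.
M = [[-8, -8, 34], [16, 16, -68], [0, 0, -9]].
Row 1: (-8)·x + (-8)·1 + (34)·z = 0
Row 2: (16)·x + (16)·1 + (-68)·z = 0
Row 3: (0)·x + (0)·1 + (-9)·z = 0
Solving gives x = -1, z = 0.
Check: M·(-1, 1, 0) = (0, 0, 0) = 0·(-1, 1, 0).

-1, 0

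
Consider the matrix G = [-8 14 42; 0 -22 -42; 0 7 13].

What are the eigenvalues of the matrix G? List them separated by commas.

Compute the characteristic polynomial p(λ) = det(λI - G).
Expanding along the first row, p(λ) = λ^3 + 17λ^2 + 80λ + 64.
Try λ = -1: p(-1) = 0, so -1 is a root.
Dividing by (λ + 1) leaves λ^2 + 16λ + 64.
The quadratic factor is (λ + 8)^2.
Eigenvalues: -8, -8, -1.

-8, -8, -1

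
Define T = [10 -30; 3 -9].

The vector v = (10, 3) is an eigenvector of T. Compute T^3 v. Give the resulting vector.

First find the eigenvalue: Tv = (10, 3) = 1·(10, 3), so λ = 1.
Then T^3 v = λ^3·v = 1^3·(10, 3) = 1·(10, 3) = (10, 3).

(10, 3)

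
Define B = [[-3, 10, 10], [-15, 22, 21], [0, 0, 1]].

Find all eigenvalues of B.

1, 7, 12

Set up det(μI - B) = 0.
Expanding along the first row, p(μ) = μ^3 - 20μ^2 + 103μ - 84.
Try μ = 1: p(1) = 0, so 1 is a root.
Dividing by (μ - 1) leaves μ^2 - 19μ + 84.
The quadratic factors as (μ - 7)·(μ - 12).
Eigenvalues: 1, 7, 12.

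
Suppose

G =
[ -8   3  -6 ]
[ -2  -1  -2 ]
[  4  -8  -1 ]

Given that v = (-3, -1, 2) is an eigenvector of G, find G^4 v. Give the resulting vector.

(-243, -81, 162)

First find the eigenvalue: Gv = (9, 3, -6) = -3·(-3, -1, 2), so λ = -3.
Then G^4 v = λ^4·v = (-3)^4·(-3, -1, 2) = 81·(-3, -1, 2) = (-243, -81, 162).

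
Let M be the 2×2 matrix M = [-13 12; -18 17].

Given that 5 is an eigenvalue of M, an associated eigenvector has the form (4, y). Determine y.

6

We need (M - 5I)v = 0.
M - 5I = [[-18, 12], [-18, 12]].
Row 1: (-18)·4 + (12)·y = 0
Row 2: (-18)·4 + (12)·y = 0
Solving gives y = 6.
Check: M·(4, 6) = (20, 30) = 5·(4, 6).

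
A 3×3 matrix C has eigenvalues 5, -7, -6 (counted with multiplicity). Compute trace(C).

trace(C) is the sum of the eigenvalues: (5) + (-7) + (-6) = -8.

-8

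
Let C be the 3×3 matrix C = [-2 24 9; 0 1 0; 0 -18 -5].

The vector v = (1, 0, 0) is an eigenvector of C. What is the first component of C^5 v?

First find the eigenvalue: Cv = (-2, 0, 0) = -2·(1, 0, 0), so λ = -2.
Then C^5 v = λ^5·v = (-2)^5·(1, 0, 0) = -32·(1, 0, 0) = (-32, 0, 0).

-32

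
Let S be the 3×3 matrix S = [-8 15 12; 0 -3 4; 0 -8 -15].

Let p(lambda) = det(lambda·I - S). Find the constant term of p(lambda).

616

p(lambda) = lambda^3 + 26·lambda^2 + 221·lambda + 616.
The constant term is 616.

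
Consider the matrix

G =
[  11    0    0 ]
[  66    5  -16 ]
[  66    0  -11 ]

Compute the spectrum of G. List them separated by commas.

-11, 5, 11

The characteristic polynomial is p(r) = det(rI - G).
Cofactor expansion gives p(r) = r^3 - 5r^2 - 121r + 605.
Rational-root test: r = 5 gives p(5) = 0.
Factor out (r - 5): p(r) = (r - 5)·(r^2 - 121).
The quadratic factors as (r + 11)·(r - 11).
Eigenvalues: -11, 5, 11.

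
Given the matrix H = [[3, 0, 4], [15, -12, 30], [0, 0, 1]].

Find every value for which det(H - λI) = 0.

The characteristic polynomial is p(t) = det(tI - H).
Cofactor expansion gives p(t) = t^3 + 8t^2 - 45t + 36.
Rational-root test: t = 3 gives p(3) = 0.
Dividing by (t - 3) leaves t^2 + 11t - 12.
The quadratic factors as (t + 12)·(t - 1).
Eigenvalues: -12, 1, 3.

-12, 1, 3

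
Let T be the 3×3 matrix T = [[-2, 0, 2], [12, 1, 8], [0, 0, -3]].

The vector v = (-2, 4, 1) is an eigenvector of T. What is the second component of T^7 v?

First find the eigenvalue: Tv = (6, -12, -3) = -3·(-2, 4, 1), so λ = -3.
Then T^7 v = λ^7·v = (-3)^7·(-2, 4, 1) = -2187·(-2, 4, 1) = (4374, -8748, -2187).

-8748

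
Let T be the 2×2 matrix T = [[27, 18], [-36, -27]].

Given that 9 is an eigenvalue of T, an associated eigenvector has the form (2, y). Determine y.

-2

We need (T - 9I)v = 0.
T - 9I = [[18, 18], [-36, -36]].
Row 1: (18)·2 + (18)·y = 0
Row 2: (-36)·2 + (-36)·y = 0
Solving gives y = -2.
Check: T·(2, -2) = (18, -18) = 9·(2, -2).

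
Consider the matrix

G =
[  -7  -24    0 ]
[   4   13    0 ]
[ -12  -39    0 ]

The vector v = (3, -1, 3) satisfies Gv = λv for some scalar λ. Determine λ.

Compute Gv: G·(3, -1, 3) = (3, -1, 3).
Since Gv = λv, compare component 1: 3 = λ·3, so λ = 1.

1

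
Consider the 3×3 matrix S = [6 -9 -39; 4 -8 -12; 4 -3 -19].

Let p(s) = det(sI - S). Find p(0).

336

p(0) = det(0·I − S) = det(−S) = (−1)^3·det(S).
det(S) = -336, so p(0) = 336.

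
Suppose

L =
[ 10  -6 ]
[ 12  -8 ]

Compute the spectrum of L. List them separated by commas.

det(L - lambda·I) = (10 - lambda)(-8 - lambda) - (-6)·(12) = lambda^2 - 2·lambda - 8.
This factors as (lambda + 2)·(lambda - 4) = 0.
Eigenvalues: -2, 4.

-2, 4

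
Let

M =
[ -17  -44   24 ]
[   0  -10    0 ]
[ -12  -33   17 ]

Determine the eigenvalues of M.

-10, -1, 1

The characteristic polynomial is p(lambda) = det(lambda·I - M).
Expanding along the first row, p(lambda) = lambda^3 + 10·lambda^2 - lambda - 10.
Since p(-1) = 0, lambda = -1 is a root.
Factor out (lambda + 1): p(lambda) = (lambda + 1)·(lambda^2 + 9·lambda - 10).
The quadratic factors as (lambda + 10)·(lambda - 1).
Eigenvalues: -10, -1, 1.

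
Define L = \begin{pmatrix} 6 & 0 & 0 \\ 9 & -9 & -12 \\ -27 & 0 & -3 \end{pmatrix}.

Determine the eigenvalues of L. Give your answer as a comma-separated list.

-9, -3, 6

The characteristic polynomial is p(λ) = det(λI - L).
Expanding the 3×3 determinant: p(λ) = λ^3 + 6λ^2 - 45λ - 162.
Try λ = 6: p(6) = 0, so 6 is a root.
Factor out (λ - 6): p(λ) = (λ - 6)·(λ^2 + 12λ + 27).
The quadratic factors as (λ + 9)·(λ + 3).
Eigenvalues: -9, -3, 6.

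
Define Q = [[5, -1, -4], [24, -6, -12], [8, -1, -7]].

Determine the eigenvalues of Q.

Set up det(λI - Q) = 0.
Expanding along the first row, p(λ) = λ^3 + 8λ^2 + 21λ + 18.
Since p(-2) = 0, λ = -2 is a root.
Factor out (λ + 2): p(λ) = (λ + 2)·(λ^2 + 6λ + 9).
The quadratic factor is (λ + 3)^2.
Eigenvalues: -3, -3, -2.

-3, -3, -2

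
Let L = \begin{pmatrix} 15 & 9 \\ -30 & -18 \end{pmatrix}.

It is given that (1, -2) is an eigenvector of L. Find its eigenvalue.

Compute Lv: L·(1, -2) = (-3, 6).
Since Lv = λv, compare component 1: -3 = λ·1, so λ = -3.

-3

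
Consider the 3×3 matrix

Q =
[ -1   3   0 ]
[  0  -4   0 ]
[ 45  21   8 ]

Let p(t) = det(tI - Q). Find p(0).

-32

p(0) = det(0·I − Q) = det(−Q) = (−1)^3·det(Q).
det(Q) = 32, so p(0) = -32.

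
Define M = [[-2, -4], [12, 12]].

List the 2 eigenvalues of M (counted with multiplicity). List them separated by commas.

4, 6

det(M - tI) = (-2 - t)(12 - t) - (-4)·(12) = t^2 - 10t + 24.
This factors as (t - 4)·(t - 6) = 0.
Eigenvalues: 4, 6.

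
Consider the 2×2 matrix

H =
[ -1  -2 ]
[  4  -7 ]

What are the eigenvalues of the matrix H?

-5, -3

det(H - λI) = (-1 - λ)(-7 - λ) - (-2)·(4) = λ^2 + 8λ + 15.
This factors as (λ + 5)·(λ + 3) = 0.
Eigenvalues: -5, -3.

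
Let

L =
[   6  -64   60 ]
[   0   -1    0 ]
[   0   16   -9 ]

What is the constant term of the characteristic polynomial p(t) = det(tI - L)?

-54

p(0) = det(0·I − L) = det(−L) = (−1)^3·det(L).
det(L) = 54, so p(0) = -54.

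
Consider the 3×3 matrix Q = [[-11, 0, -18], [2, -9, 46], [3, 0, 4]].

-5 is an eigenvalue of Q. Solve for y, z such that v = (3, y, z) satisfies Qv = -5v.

-10, -1

We need (Q + 5I)v = 0.
Q + 5I = [[-6, 0, -18], [2, -4, 46], [3, 0, 9]].
Row 1: (-6)·3 + (0)·y + (-18)·z = 0
Row 2: (2)·3 + (-4)·y + (46)·z = 0
Row 3: (3)·3 + (0)·y + (9)·z = 0
Solving gives y = -10, z = -1.
Check: Q·(3, -10, -1) = (-15, 50, 5) = -5·(3, -10, -1).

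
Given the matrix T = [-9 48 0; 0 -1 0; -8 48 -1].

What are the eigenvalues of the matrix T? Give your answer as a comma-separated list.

The characteristic polynomial is p(r) = det(rI - T).
Expanding the 3×3 determinant: p(r) = r^3 + 11r^2 + 19r + 9.
Since p(-1) = 0, r = -1 is a root.
Dividing by (r + 1) leaves r^2 + 10r + 9.
The quadratic factors as (r + 9)·(r + 1).
Eigenvalues: -9, -1, -1.

-9, -1, -1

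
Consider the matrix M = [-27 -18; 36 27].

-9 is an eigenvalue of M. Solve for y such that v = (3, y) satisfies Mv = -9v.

-3

We need (M + 9I)v = 0.
M + 9I = [[-18, -18], [36, 36]].
Row 1: (-18)·3 + (-18)·y = 0
Row 2: (36)·3 + (36)·y = 0
Solving gives y = -3.
Check: M·(3, -3) = (-27, 27) = -9·(3, -3).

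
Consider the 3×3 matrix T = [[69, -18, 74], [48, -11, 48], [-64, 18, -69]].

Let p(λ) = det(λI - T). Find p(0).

p(0) = det(0·I − T) = det(−T) = (−1)^3·det(T).
det(T) = 275, so p(0) = -275.

-275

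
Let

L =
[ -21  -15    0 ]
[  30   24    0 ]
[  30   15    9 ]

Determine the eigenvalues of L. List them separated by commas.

-6, 9, 9

Set up det(λI - L) = 0.
Expanding the 3×3 determinant: p(λ) = λ^3 - 12λ^2 - 27λ + 486.
Rational-root test: λ = 9 gives p(9) = 0.
Factor out (λ - 9): p(λ) = (λ - 9)·(λ^2 - 3λ - 54).
The quadratic factors as (λ + 6)·(λ - 9).
Eigenvalues: -6, 9, 9.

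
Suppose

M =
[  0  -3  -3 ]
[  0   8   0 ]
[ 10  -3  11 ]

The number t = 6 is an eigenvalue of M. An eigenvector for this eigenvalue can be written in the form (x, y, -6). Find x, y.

3, 0

We need (M - 6I)v = 0.
M - 6I = [[-6, -3, -3], [0, 2, 0], [10, -3, 5]].
Row 1: (-6)·x + (-3)·y + (-3)·-6 = 0
Row 2: (0)·x + (2)·y + (0)·-6 = 0
Row 3: (10)·x + (-3)·y + (5)·-6 = 0
Solving gives x = 3, y = 0.
Check: M·(3, 0, -6) = (18, 0, -36) = 6·(3, 0, -6).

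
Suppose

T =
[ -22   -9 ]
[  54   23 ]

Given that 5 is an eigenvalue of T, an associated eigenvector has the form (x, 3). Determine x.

We need (T - 5I)v = 0.
T - 5I = [[-27, -9], [54, 18]].
Row 1: (-27)·x + (-9)·3 = 0
Row 2: (54)·x + (18)·3 = 0
Solving gives x = -1.
Check: T·(-1, 3) = (-5, 15) = 5·(-1, 3).

-1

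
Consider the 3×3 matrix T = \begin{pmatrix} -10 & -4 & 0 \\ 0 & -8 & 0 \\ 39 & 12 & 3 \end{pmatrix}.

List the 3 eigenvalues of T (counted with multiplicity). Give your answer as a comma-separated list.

Set up det(tI - T) = 0.
Expanding along the first row, p(t) = t^3 + 15t^2 + 26t - 240.
Rational-root test: t = -8 gives p(-8) = 0.
Factor out (t + 8): p(t) = (t + 8)·(t^2 + 7t - 30).
The quadratic factors as (t + 10)·(t - 3).
Eigenvalues: -10, -8, 3.

-10, -8, 3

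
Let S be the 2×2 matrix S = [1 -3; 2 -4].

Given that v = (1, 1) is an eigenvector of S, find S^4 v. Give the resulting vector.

First find the eigenvalue: Sv = (-2, -2) = -2·(1, 1), so λ = -2.
Then S^4 v = λ^4·v = (-2)^4·(1, 1) = 16·(1, 1) = (16, 16).

(16, 16)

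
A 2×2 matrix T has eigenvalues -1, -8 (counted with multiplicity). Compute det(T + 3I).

If T has eigenvalues -1, -8, then T + 3I has eigenvalues 2, -5.
det(T + 3I) = (2) · (-5) = -10.

-10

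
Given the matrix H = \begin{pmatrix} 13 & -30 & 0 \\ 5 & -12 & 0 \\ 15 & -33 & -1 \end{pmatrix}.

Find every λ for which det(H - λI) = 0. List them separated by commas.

-2, -1, 3

The characteristic polynomial is p(lambda) = det(lambda·I - H).
Cofactor expansion gives p(lambda) = lambda^3 - 7·lambda - 6.
Try lambda = -1: p(-1) = 0, so -1 is a root.
Factor out (lambda + 1): p(lambda) = (lambda + 1)·(lambda^2 - lambda - 6).
The quadratic factors as (lambda + 2)·(lambda - 3).
Eigenvalues: -2, -1, 3.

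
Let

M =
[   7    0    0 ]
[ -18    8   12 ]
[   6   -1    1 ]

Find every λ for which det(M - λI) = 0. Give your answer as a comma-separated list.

4, 5, 7

The characteristic polynomial is p(s) = det(sI - M).
Cofactor expansion gives p(s) = s^3 - 16s^2 + 83s - 140.
Since p(4) = 0, s = 4 is a root.
Factor out (s - 4): p(s) = (s - 4)·(s^2 - 12s + 35).
The quadratic factors as (s - 5)·(s - 7).
Eigenvalues: 4, 5, 7.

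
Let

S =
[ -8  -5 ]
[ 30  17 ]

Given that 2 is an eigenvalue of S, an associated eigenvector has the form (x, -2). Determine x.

We need (S - 2I)v = 0.
S - 2I = [[-10, -5], [30, 15]].
Row 1: (-10)·x + (-5)·-2 = 0
Row 2: (30)·x + (15)·-2 = 0
Solving gives x = 1.
Check: S·(1, -2) = (2, -4) = 2·(1, -2).

1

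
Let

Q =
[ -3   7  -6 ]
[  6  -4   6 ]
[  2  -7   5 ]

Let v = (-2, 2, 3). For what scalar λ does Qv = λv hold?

-1

Compute Qv: Q·(-2, 2, 3) = (2, -2, -3).
Since Qv = λv, compare component 1: 2 = λ·-2, so λ = -1.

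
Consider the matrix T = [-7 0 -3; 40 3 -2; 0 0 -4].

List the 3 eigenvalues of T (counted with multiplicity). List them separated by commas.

Set up det(λI - T) = 0.
Expanding the 3×3 determinant: p(λ) = λ^3 + 8λ^2 - 5λ - 84.
Try λ = -7: p(-7) = 0, so -7 is a root.
Dividing by (λ + 7) leaves λ^2 + λ - 12.
The quadratic factors as (λ + 4)·(λ - 3).
Eigenvalues: -7, -4, 3.

-7, -4, 3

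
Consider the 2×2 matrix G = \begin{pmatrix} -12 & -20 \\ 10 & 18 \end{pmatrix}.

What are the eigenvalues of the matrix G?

-2, 8

det(G - μI) = (-12 - μ)(18 - μ) - (-20)·(10) = μ^2 - 6μ - 16.
This factors as (μ + 2)·(μ - 8) = 0.
Eigenvalues: -2, 8.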